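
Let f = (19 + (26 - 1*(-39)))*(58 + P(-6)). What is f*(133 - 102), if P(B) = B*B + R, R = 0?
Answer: 244776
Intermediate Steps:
P(B) = B² (P(B) = B*B + 0 = B² + 0 = B²)
f = 7896 (f = (19 + (26 - 1*(-39)))*(58 + (-6)²) = (19 + (26 + 39))*(58 + 36) = (19 + 65)*94 = 84*94 = 7896)
f*(133 - 102) = 7896*(133 - 102) = 7896*31 = 244776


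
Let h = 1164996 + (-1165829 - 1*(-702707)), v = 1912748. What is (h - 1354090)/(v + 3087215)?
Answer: -652216/4999963 ≈ -0.13044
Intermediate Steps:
h = 701874 (h = 1164996 + (-1165829 + 702707) = 1164996 - 463122 = 701874)
(h - 1354090)/(v + 3087215) = (701874 - 1354090)/(1912748 + 3087215) = -652216/4999963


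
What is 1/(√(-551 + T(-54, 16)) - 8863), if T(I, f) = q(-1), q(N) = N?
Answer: -8863/78553321 - 2*I*√138/78553321 ≈ -0.00011283 - 2.9909e-7*I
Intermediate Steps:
T(I, f) = -1
1/(√(-551 + T(-54, 16)) - 8863) = 1/(√(-551 - 1) - 8863) = 1/(√(-552) - 8863) = 1/(2*I*√138 - 8863) = 1/(-8863 + 2*I*√138)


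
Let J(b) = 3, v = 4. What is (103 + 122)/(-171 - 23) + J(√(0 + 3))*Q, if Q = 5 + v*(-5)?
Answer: -8955/194 ≈ -46.160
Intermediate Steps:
Q = -15 (Q = 5 + 4*(-5) = 5 - 20 = -15)
(103 + 122)/(-171 - 23) + J(√(0 + 3))*Q = (103 + 122)/(-171 - 23) + 3*(-15) = 225/(-194) - 45 = 225*(-1/194) - 45 = -225/194 - 45 = -8955/194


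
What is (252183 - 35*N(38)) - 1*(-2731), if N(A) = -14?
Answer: 255404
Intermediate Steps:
(252183 - 35*N(38)) - 1*(-2731) = (252183 - 35*(-14)) - 1*(-2731) = (252183 + 490) + 2731 = 252673 + 2731 = 255404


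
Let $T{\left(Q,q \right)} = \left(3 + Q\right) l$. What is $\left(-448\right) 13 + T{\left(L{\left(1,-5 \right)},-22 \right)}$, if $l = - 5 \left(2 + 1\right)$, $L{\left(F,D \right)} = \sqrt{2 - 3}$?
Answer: $-5869 - 15 i \approx -5869.0 - 15.0 i$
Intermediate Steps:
$L{\left(F,D \right)} = i$ ($L{\left(F,D \right)} = \sqrt{-1} = i$)
$l = -15$ ($l = \left(-5\right) 3 = -15$)
$T{\left(Q,q \right)} = -45 - 15 Q$ ($T{\left(Q,q \right)} = \left(3 + Q\right) \left(-15\right) = -45 - 15 Q$)
$\left(-448\right) 13 + T{\left(L{\left(1,-5 \right)},-22 \right)} = \left(-448\right) 13 - \left(45 + 15 i\right) = -5824 - \left(45 + 15 i\right) = -5869 - 15 i$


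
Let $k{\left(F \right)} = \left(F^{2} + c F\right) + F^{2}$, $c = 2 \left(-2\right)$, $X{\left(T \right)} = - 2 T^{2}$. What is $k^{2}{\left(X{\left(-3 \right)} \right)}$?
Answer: $518400$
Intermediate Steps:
$c = -4$
$k{\left(F \right)} = - 4 F + 2 F^{2}$ ($k{\left(F \right)} = \left(F^{2} - 4 F\right) + F^{2} = - 4 F + 2 F^{2}$)
$k^{2}{\left(X{\left(-3 \right)} \right)} = \left(2 \left(- 2 \left(-3\right)^{2}\right) \left(-2 - 2 \left(-3\right)^{2}\right)\right)^{2} = \left(2 \left(\left(-2\right) 9\right) \left(-2 - 18\right)\right)^{2} = \left(2 \left(-18\right) \left(-2 - 18\right)\right)^{2} = \left(2 \left(-18\right) \left(-20\right)\right)^{2} = 720^{2} = 518400$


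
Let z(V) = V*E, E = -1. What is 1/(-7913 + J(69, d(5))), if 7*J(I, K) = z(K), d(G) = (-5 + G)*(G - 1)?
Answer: -1/7913 ≈ -0.00012637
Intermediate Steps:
d(G) = (-1 + G)*(-5 + G) (d(G) = (-5 + G)*(-1 + G) = (-1 + G)*(-5 + G))
z(V) = -V (z(V) = V*(-1) = -V)
J(I, K) = -K/7 (J(I, K) = (-K)/7 = -K/7)
1/(-7913 + J(69, d(5))) = 1/(-7913 - (5 + 5**2 - 6*5)/7) = 1/(-7913 - (5 + 25 - 30)/7) = 1/(-7913 - 1/7*0) = 1/(-7913 + 0) = 1/(-7913) = -1/7913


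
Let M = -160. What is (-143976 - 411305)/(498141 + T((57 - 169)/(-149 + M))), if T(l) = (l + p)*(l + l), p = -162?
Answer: -53018785161/47551812917 ≈ -1.1150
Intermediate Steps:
T(l) = 2*l*(-162 + l) (T(l) = (l - 162)*(l + l) = (-162 + l)*(2*l) = 2*l*(-162 + l))
(-143976 - 411305)/(498141 + T((57 - 169)/(-149 + M))) = (-143976 - 411305)/(498141 + 2*((57 - 169)/(-149 - 160))*(-162 + (57 - 169)/(-149 - 160))) = -555281/(498141 + 2*(-112/(-309))*(-162 - 112/(-309))) = -555281/(498141 + 2*(-112*(-1/309))*(-162 - 112*(-1/309))) = -555281/(498141 + 2*(112/309)*(-162 + 112/309)) = -555281/(498141 + 2*(112/309)*(-49946/309)) = -555281/(498141 - 11187904/95481) = -555281/47551812917/95481 = -555281*95481/47551812917 = -53018785161/47551812917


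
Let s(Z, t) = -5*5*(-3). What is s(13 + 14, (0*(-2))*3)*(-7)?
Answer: -525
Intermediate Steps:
s(Z, t) = 75 (s(Z, t) = -25*(-3) = 75)
s(13 + 14, (0*(-2))*3)*(-7) = 75*(-7) = -525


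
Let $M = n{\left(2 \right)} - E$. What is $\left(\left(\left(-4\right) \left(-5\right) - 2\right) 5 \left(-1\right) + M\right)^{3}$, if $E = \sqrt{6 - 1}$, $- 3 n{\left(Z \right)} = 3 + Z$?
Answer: $- \frac{20834000}{27} - \frac{75640 \sqrt{5}}{3} \approx -8.2801 \cdot 10^{5}$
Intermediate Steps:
$n{\left(Z \right)} = -1 - \frac{Z}{3}$ ($n{\left(Z \right)} = - \frac{3 + Z}{3} = -1 - \frac{Z}{3}$)
$E = \sqrt{5} \approx 2.2361$
$M = - \frac{5}{3} - \sqrt{5}$ ($M = \left(-1 - \frac{2}{3}\right) - \sqrt{5} = - \frac{5}{3} - \sqrt{5} \approx -3.9027$)
$\left(\left(\left(-4\right) \left(-5\right) - 2\right) 5 \left(-1\right) + M\right)^{3} = \left(\left(\left(-4\right) \left(-5\right) - 2\right) 5 \left(-1\right) - \left(\frac{5}{3} + \sqrt{5}\right)\right)^{3} = \left(\left(20 - 2\right) \left(-5\right) - \left(\frac{5}{3} + \sqrt{5}\right)\right)^{3} = \left(18 \left(-5\right) - \left(\frac{5}{3} + \sqrt{5}\right)\right)^{3} = \left(-90 - \left(\frac{5}{3} + \sqrt{5}\right)\right)^{3} = \left(- \frac{275}{3} - \sqrt{5}\right)^{3}$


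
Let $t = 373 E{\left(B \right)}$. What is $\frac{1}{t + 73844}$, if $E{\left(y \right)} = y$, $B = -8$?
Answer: $\frac{1}{70860} \approx 1.4112 \cdot 10^{-5}$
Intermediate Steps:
$t = -2984$ ($t = 373 \left(-8\right) = -2984$)
$\frac{1}{t + 73844} = \frac{1}{-2984 + 73844} = \frac{1}{70860}$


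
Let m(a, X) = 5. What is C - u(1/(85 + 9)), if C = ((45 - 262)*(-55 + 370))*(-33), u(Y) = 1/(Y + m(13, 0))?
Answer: 1062441671/471 ≈ 2.2557e+6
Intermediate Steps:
u(Y) = 1/(5 + Y) (u(Y) = 1/(Y + 5) = 1/(5 + Y))
C = 2255715 (C = -217*315*(-33) = -68355*(-33) = 2255715)
C - u(1/(85 + 9)) = 2255715 - 1/(5 + 1/(85 + 9)) = 2255715 - 1/(5 + 1/94) = 2255715 - 1/471/94 = 2255715 - 1*94/471 = 2255715 - 94/471 = 1062441671/471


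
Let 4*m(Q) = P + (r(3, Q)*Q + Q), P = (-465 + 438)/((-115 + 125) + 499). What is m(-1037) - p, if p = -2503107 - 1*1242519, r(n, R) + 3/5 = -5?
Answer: 9535653176/2545 ≈ 3.7468e+6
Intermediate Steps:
r(n, R) = -28/5 (r(n, R) = -3/5 - 5 = -28/5)
p = -3745626 (p = -2503107 - 1242519 = -3745626)
P = -27/509 (P = -27/(10 + 499) = -27/509 ≈ -0.053045)
m(Q) = -27/2036 - 23*Q/20 (m(Q) = (-27/509 + (-28*Q/5 + Q))/4 = (-27/509 - 23*Q/5)/4 = -27/2036 - 23*Q/20)
m(-1037) - p = (-27/2036 - 23/20*(-1037)) - 1*(-3745626) = (-27/2036 + 23851/20) + 3745626 = 3035006/2545 + 3745626 = 9535653176/2545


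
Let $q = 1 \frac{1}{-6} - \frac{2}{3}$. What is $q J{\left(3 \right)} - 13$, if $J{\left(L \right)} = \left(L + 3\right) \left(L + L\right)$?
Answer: $-43$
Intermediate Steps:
$J{\left(L \right)} = 2 L \left(3 + L\right)$ ($J{\left(L \right)} = \left(3 + L\right) 2 L = 2 L \left(3 + L\right)$)
$q = - \frac{5}{6}$ ($q = 1 \left(- \frac{1}{6}\right) - \frac{2}{3} = - \frac{1}{6} - \frac{2}{3} = - \frac{5}{6} \approx -0.83333$)
$q J{\left(3 \right)} - 13 = - \frac{5 \cdot 2 \cdot 3 \left(3 + 3\right)}{6} - 13 = - \frac{5 \cdot 2 \cdot 3 \cdot 6}{6} - 13 = \left(- \frac{5}{6}\right) 36 - 13 = -30 - 13 = -43$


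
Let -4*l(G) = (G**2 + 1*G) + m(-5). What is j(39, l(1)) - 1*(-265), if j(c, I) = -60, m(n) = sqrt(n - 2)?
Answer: 205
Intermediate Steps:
m(n) = sqrt(-2 + n)
l(G) = -G/4 - G**2/4 - I*sqrt(7)/4 (l(G) = -((G**2 + 1*G) + sqrt(-2 - 5))/4 = -((G**2 + G) + sqrt(-7))/4 = -((G + G**2) + I*sqrt(7))/4 = -(G + G**2 + I*sqrt(7))/4 = -G/4 - G**2/4 - I*sqrt(7)/4)
j(39, l(1)) - 1*(-265) = -60 - 1*(-265) = -60 + 265 = 205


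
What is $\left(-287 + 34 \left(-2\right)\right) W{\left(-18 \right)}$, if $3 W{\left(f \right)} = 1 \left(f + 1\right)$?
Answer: $\frac{6035}{3} \approx 2011.7$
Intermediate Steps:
$W{\left(f \right)} = \frac{1}{3} + \frac{f}{3}$ ($W{\left(f \right)} = \frac{1 \left(f + 1\right)}{3} = \frac{1 \left(1 + f\right)}{3} = \frac{1 + f}{3} = \frac{1}{3} + \frac{f}{3}$)
$\left(-287 + 34 \left(-2\right)\right) W{\left(-18 \right)} = \left(-287 + 34 \left(-2\right)\right) \left(\frac{1}{3} + \frac{1}{3} \left(-18\right)\right) = \left(-287 - 68\right) \left(\frac{1}{3} - 6\right) = \left(-355\right) \left(- \frac{17}{3}\right) = \frac{6035}{3}$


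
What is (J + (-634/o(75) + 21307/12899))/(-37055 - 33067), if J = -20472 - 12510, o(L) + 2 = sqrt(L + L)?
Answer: 31063364269/66028768494 + 1585*sqrt(6)/5118906 ≈ 0.47121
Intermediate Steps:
o(L) = -2 + sqrt(2)*sqrt(L) (o(L) = -2 + sqrt(L + L) = -2 + sqrt(2*L) = -2 + sqrt(2)*sqrt(L))
J = -32982
(J + (-634/o(75) + 21307/12899))/(-37055 - 33067) = (-32982 + (-634/(-2 + sqrt(2)*sqrt(75)) + 21307/12899))/(-37055 - 33067) = (-32982 + (-634/(-2 + sqrt(2)*(5*sqrt(3))) + 21307*(1/12899)))/(-70122) = (-32982 + (-634/(-2 + 5*sqrt(6)) + 21307/12899))*(-1/70122) = (-32982 + (21307/12899 - 634/(-2 + 5*sqrt(6))))*(-1/70122) = (-425413511/12899 - 634/(-2 + 5*sqrt(6)))*(-1/70122) = 425413511/904503678 + 317/(35061*(-2 + 5*sqrt(6)))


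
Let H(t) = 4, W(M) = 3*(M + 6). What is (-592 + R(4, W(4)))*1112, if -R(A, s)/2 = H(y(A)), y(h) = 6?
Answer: -667200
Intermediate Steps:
W(M) = 18 + 3*M (W(M) = 3*(6 + M) = 18 + 3*M)
R(A, s) = -8 (R(A, s) = -2*4 = -8)
(-592 + R(4, W(4)))*1112 = (-592 - 8)*1112 = -600*1112 = -667200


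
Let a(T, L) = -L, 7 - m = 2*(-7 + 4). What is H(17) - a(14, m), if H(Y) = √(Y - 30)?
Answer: 13 + I*√13 ≈ 13.0 + 3.6056*I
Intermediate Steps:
m = 13 (m = 7 - 2*(-7 + 4) = 7 - 2*(-3) = 7 - 1*(-6) = 7 + 6 = 13)
H(Y) = √(-30 + Y)
H(17) - a(14, m) = √(-30 + 17) - (-1)*13 = √(-13) - 1*(-13) = I*√13 + 13 = 13 + I*√13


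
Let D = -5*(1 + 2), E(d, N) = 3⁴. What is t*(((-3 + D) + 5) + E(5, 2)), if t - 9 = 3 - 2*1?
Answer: 680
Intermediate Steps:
E(d, N) = 81
D = -15 (D = -5*3 = -15)
t = 10 (t = 9 + (3 - 2*1) = 9 + (3 - 2) = 9 + 1 = 10)
t*(((-3 + D) + 5) + E(5, 2)) = 10*(((-3 - 15) + 5) + 81) = 10*((-18 + 5) + 81) = 10*(-13 + 81) = 10*68 = 680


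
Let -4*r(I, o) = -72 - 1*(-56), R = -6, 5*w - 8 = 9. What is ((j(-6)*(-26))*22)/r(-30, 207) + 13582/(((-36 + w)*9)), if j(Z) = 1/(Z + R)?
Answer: -201713/5868 ≈ -34.375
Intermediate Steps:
w = 17/5 (w = 8/5 + (1/5)*9 = 8/5 + 9/5 = 17/5 ≈ 3.4000)
r(I, o) = 4 (r(I, o) = -(-72 - 1*(-56))/4 = -(-72 + 56)/4 = -1/4*(-16) = 4)
j(Z) = 1/(-6 + Z) (j(Z) = 1/(Z - 6) = 1/(-6 + Z))
((j(-6)*(-26))*22)/r(-30, 207) + 13582/(((-36 + w)*9)) = ((-26/(-6 - 6))*22)/4 + 13582/(((-36 + 17/5)*9)) = ((-26/(-12))*22)*(1/4) + 13582/((-163/5*9)) = (-1/12*(-26)*22)*(1/4) + 13582/(-1467/5) = ((13/6)*22)*(1/4) + 13582*(-5/1467) = (143/3)*(1/4) - 67910/1467 = 143/12 - 67910/1467 = -201713/5868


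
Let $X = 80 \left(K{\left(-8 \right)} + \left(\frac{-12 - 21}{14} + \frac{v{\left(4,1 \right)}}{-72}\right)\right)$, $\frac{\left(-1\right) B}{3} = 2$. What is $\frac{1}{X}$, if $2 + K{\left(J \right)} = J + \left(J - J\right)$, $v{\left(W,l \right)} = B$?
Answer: $- \frac{21}{20620} \approx -0.0010184$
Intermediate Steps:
$B = -6$ ($B = \left(-3\right) 2 = -6$)
$v{\left(W,l \right)} = -6$
$K{\left(J \right)} = -2 + J$ ($K{\left(J \right)} = -2 + \left(J + \left(J - J\right)\right) = -2 + \left(J + 0\right) = -2 + J$)
$X = - \frac{20620}{21}$ ($X = 80 \left(\left(-2 - 8\right) + \left(\frac{-12 - 21}{14} - \frac{6}{-72}\right)\right) = 80 \left(-10 + \left(\left(-12 - 21\right) \frac{1}{14} - - \frac{1}{12}\right)\right) = 80 \left(-10 + \left(\left(-33\right) \frac{1}{14} + \frac{1}{12}\right)\right) = 80 \left(-10 + \left(- \frac{33}{14} + \frac{1}{12}\right)\right) = 80 \left(-10 - \frac{191}{84}\right) = 80 \left(- \frac{1031}{84}\right) = - \frac{20620}{21} \approx -981.9$)
$\frac{1}{X} = \frac{1}{- \frac{20620}{21}} = - \frac{21}{20620}$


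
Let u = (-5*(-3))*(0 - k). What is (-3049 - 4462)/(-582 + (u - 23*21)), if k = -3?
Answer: 7511/1020 ≈ 7.3637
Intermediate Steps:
u = 45 (u = (-5*(-3))*(0 - 1*(-3)) = 15*(0 + 3) = 15*3 = 45)
(-3049 - 4462)/(-582 + (u - 23*21)) = (-3049 - 4462)/(-582 + (45 - 23*21)) = -7511/(-582 + (45 - 483)) = -7511/(-582 - 438) = -7511/(-1020) = -7511*(-1/1020) = 7511/1020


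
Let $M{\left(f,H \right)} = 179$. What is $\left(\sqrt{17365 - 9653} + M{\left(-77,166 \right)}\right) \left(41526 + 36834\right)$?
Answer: $14026440 + 313440 \sqrt{482} \approx 2.0908 \cdot 10^{7}$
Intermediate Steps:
$\left(\sqrt{17365 - 9653} + M{\left(-77,166 \right)}\right) \left(41526 + 36834\right) = \left(\sqrt{17365 - 9653} + 179\right) \left(41526 + 36834\right) = \left(\sqrt{7712} + 179\right) 78360 = \left(4 \sqrt{482} + 179\right) 78360 = \left(179 + 4 \sqrt{482}\right) 78360 = 14026440 + 313440 \sqrt{482}$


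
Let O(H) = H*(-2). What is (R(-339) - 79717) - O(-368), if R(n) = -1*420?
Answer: -80873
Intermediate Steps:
O(H) = -2*H
R(n) = -420
(R(-339) - 79717) - O(-368) = (-420 - 79717) - (-2)*(-368) = -80137 - 1*736 = -80137 - 736 = -80873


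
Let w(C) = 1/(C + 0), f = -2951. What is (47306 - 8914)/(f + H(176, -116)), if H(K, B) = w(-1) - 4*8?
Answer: -4799/373 ≈ -12.866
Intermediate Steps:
w(C) = 1/C
H(K, B) = -33 (H(K, B) = 1/(-1) - 4*8 = -1 - 32 = -33)
(47306 - 8914)/(f + H(176, -116)) = (47306 - 8914)/(-2951 - 33) = 38392/(-2984) = 38392*(-1/2984) = -4799/373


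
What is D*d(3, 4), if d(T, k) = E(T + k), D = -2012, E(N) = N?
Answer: -14084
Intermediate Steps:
d(T, k) = T + k
D*d(3, 4) = -2012*(3 + 4) = -2012*7 = -14084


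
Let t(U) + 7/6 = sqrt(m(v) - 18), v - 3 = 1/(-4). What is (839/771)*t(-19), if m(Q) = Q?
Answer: -5873/4626 + 839*I*sqrt(61)/1542 ≈ -1.2696 + 4.2495*I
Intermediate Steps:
v = 11/4 (v = 3 + 1/(-4) = 3 - 1/4 = 11/4 ≈ 2.7500)
t(U) = -7/6 + I*sqrt(61)/2 (t(U) = -7/6 + sqrt(11/4 - 18) = -7/6 + sqrt(-61/4) = -7/6 + I*sqrt(61)/2)
(839/771)*t(-19) = (839/771)*(-7/6 + I*sqrt(61)/2) = (839*(1/771))*(-7/6 + I*sqrt(61)/2) = 839*(-7/6 + I*sqrt(61)/2)/771 = -5873/4626 + 839*I*sqrt(61)/1542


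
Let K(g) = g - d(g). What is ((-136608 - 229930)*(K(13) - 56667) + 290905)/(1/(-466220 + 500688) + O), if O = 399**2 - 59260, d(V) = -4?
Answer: 715716597477140/3444766389 ≈ 2.0777e+5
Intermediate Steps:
O = 99941 (O = 159201 - 59260 = 99941)
K(g) = 4 + g (K(g) = g - 1*(-4) = g + 4 = 4 + g)
((-136608 - 229930)*(K(13) - 56667) + 290905)/(1/(-466220 + 500688) + O) = ((-136608 - 229930)*((4 + 13) - 56667) + 290905)/(1/(-466220 + 500688) + 99941) = (-366538*(17 - 56667) + 290905)/(1/34468 + 99941) = (-366538*(-56650) + 290905)/(1/34468 + 99941) = (20764377700 + 290905)/(3444766389/34468) = 20764668605*(34468/3444766389) = 715716597477140/3444766389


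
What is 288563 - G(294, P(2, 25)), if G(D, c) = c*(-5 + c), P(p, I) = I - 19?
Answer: 288557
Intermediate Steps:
P(p, I) = -19 + I
288563 - G(294, P(2, 25)) = 288563 - (-19 + 25)*(-5 + (-19 + 25)) = 288563 - 6*(-5 + 6) = 288563 - 6 = 288557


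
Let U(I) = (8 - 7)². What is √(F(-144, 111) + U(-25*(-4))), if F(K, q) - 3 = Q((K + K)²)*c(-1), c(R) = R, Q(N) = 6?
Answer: I*√2 ≈ 1.4142*I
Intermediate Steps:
F(K, q) = -3 (F(K, q) = 3 + 6*(-1) = 3 - 6 = -3)
U(I) = 1 (U(I) = 1² = 1)
√(F(-144, 111) + U(-25*(-4))) = √(-3 + 1) = √(-2) = I*√2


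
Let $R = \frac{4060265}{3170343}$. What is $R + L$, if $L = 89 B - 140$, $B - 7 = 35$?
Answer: $\frac{1037359489}{288213} \approx 3599.3$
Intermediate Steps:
$B = 42$ ($B = 7 + 35 = 42$)
$L = 3598$ ($L = 89 \cdot 42 - 140 = 3738 - 140 = 3598$)
$R = \frac{369115}{288213}$ ($R = 4060265 \cdot \frac{1}{3170343} = \frac{369115}{288213} \approx 1.2807$)
$R + L = \frac{369115}{288213} + 3598 = \frac{1037359489}{288213}$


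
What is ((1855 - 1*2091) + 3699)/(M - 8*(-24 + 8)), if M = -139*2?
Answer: -3463/150 ≈ -23.087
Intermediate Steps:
M = -278
((1855 - 1*2091) + 3699)/(M - 8*(-24 + 8)) = ((1855 - 1*2091) + 3699)/(-278 - 8*(-24 + 8)) = ((1855 - 2091) + 3699)/(-278 - 8*(-16)) = (-236 + 3699)/(-278 + 128) = 3463/(-150) = 3463*(-1/150) = -3463/150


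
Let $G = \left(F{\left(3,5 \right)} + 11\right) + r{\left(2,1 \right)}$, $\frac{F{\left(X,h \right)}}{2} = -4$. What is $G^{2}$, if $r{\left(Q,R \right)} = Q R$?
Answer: $25$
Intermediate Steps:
$F{\left(X,h \right)} = -8$ ($F{\left(X,h \right)} = 2 \left(-4\right) = -8$)
$G = 5$ ($G = \left(-8 + 11\right) + 2 \cdot 1 = 3 + 2 = 5$)
$G^{2} = 5^{2} = 25$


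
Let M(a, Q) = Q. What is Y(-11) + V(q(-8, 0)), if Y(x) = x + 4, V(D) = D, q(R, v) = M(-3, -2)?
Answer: -9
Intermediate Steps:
q(R, v) = -2
Y(x) = 4 + x
Y(-11) + V(q(-8, 0)) = (4 - 11) - 2 = -7 - 2 = -9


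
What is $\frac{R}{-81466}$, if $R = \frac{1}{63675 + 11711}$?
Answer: $- \frac{1}{6141395876} \approx -1.6283 \cdot 10^{-10}$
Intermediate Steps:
$R = \frac{1}{75386} \approx 1.3265 \cdot 10^{-5}$
$\frac{R}{-81466} = \frac{1}{75386 \left(-81466\right)} = \frac{1}{75386} \left(- \frac{1}{81466}\right) = - \frac{1}{6141395876}$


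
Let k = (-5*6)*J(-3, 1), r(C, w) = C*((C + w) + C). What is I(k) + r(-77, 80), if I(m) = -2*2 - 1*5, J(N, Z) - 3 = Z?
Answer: 5689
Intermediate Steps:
J(N, Z) = 3 + Z
r(C, w) = C*(w + 2*C)
k = -120 (k = (-5*6)*(3 + 1) = -30*4 = -120)
I(m) = -9 (I(m) = -4 - 5 = -9)
I(k) + r(-77, 80) = -9 - 77*(80 + 2*(-77)) = -9 - 77*(80 - 154) = -9 - 77*(-74) = -9 + 5698 = 5689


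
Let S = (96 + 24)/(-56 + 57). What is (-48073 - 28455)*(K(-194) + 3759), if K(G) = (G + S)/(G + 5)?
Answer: -54375057200/189 ≈ -2.8770e+8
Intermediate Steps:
S = 120 (S = 120/1 = 120*1 = 120)
K(G) = (120 + G)/(5 + G) (K(G) = (G + 120)/(G + 5) = (120 + G)/(5 + G))
(-48073 - 28455)*(K(-194) + 3759) = (-48073 - 28455)*((120 - 194)/(5 - 194) + 3759) = -76528*(-74/(-189) + 3759) = -76528*(-1/189*(-74) + 3759) = -76528*(74/189 + 3759) = -76528*710525/189 = -54375057200/189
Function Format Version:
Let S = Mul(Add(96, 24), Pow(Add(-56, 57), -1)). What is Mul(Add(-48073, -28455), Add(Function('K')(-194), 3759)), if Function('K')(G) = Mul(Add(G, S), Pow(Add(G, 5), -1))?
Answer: Rational(-54375057200, 189) ≈ -2.8770e+8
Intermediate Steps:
S = 120 (S = Mul(120, Pow(1, -1)) = Mul(120, 1) = 120)
Function('K')(G) = Mul(Pow(Add(5, G), -1), Add(120, G)) (Function('K')(G) = Mul(Add(G, 120), Pow(Add(G, 5), -1)) = Mul(Add(120, G), Pow(Add(5, G), -1)) = Mul(Pow(Add(5, G), -1), Add(120, G)))
Mul(Add(-48073, -28455), Add(Function('K')(-194), 3759)) = Mul(Add(-48073, -28455), Add(Mul(Pow(Add(5, -194), -1), Add(120, -194)), 3759)) = Mul(-76528, Add(Mul(Pow(-189, -1), -74), 3759)) = Mul(-76528, Add(Mul(Rational(-1, 189), -74), 3759)) = Mul(-76528, Add(Rational(74, 189), 3759)) = Mul(-76528, Rational(710525, 189)) = Rational(-54375057200, 189)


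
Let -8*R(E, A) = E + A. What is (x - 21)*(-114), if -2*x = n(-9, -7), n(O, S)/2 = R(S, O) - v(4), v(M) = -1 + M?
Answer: 2280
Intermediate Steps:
R(E, A) = -A/8 - E/8 (R(E, A) = -(E + A)/8 = -(A + E)/8 = -A/8 - E/8)
n(O, S) = -6 - O/4 - S/4 (n(O, S) = 2*((-O/8 - S/8) - (-1 + 4)) = 2*((-O/8 - S/8) - 1*3) = 2*((-O/8 - S/8) - 3) = 2*(-3 - O/8 - S/8) = -6 - O/4 - S/4)
x = 1 (x = -(-6 - ¼*(-9) - ¼*(-7))/2 = -(-6 + 9/4 + 7/4)/2 = -½*(-2) = 1)
(x - 21)*(-114) = (1 - 21)*(-114) = -20*(-114) = 2280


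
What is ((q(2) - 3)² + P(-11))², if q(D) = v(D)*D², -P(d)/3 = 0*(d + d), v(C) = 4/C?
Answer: 625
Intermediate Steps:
P(d) = 0 (P(d) = -0*(d + d) = -0*2*d = -3*0 = 0)
q(D) = 4*D (q(D) = (4/D)*D² = 4*D)
((q(2) - 3)² + P(-11))² = ((4*2 - 3)² + 0)² = ((8 - 3)² + 0)² = (5² + 0)² = (25 + 0)² = 25² = 625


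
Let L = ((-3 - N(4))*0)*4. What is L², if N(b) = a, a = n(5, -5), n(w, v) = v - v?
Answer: 0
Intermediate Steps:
n(w, v) = 0
a = 0
N(b) = 0
L = 0 (L = ((-3 - 1*0)*0)*4 = ((-3 + 0)*0)*4 = -3*0*4 = 0*4 = 0)
L² = 0² = 0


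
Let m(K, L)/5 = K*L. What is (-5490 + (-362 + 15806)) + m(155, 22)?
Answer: 27004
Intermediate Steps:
m(K, L) = 5*K*L (m(K, L) = 5*(K*L) = 5*K*L)
(-5490 + (-362 + 15806)) + m(155, 22) = (-5490 + (-362 + 15806)) + 5*155*22 = (-5490 + 15444) + 17050 = 9954 + 17050 = 27004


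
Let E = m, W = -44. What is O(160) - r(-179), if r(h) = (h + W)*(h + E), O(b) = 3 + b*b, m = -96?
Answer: -35722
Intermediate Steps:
O(b) = 3 + b**2
E = -96
r(h) = (-96 + h)*(-44 + h) (r(h) = (h - 44)*(h - 96) = (-44 + h)*(-96 + h) = (-96 + h)*(-44 + h))
O(160) - r(-179) = (3 + 160**2) - (4224 + (-179)**2 - 140*(-179)) = (3 + 25600) - (4224 + 32041 + 25060) = 25603 - 1*61325 = 25603 - 61325 = -35722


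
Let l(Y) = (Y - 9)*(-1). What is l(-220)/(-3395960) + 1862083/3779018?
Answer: 3161346994779/6416696983640 ≈ 0.49268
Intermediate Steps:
l(Y) = 9 - Y (l(Y) = (-9 + Y)*(-1) = 9 - Y)
l(-220)/(-3395960) + 1862083/3779018 = (9 - 1*(-220))/(-3395960) + 1862083/3779018 = (9 + 220)*(-1/3395960) + 1862083*(1/3779018) = 229*(-1/3395960) + 1862083/3779018 = -229/3395960 + 1862083/3779018 = 3161346994779/6416696983640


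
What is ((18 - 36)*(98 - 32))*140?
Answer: -166320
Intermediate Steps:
((18 - 36)*(98 - 32))*140 = -18*66*140 = -1188*140 = -166320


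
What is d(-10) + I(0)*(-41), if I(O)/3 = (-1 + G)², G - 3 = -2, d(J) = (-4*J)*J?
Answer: -400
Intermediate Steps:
d(J) = -4*J²
G = 1 (G = 3 - 2 = 1)
I(O) = 0 (I(O) = 3*(-1 + 1)² = 3*0² = 3*0 = 0)
d(-10) + I(0)*(-41) = -4*(-10)² + 0*(-41) = -4*100 + 0 = -400 + 0 = -400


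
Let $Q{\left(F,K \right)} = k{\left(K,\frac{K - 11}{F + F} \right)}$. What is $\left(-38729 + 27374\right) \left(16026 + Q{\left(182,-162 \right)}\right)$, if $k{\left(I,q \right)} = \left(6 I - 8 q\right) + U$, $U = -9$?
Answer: $- \frac{15550002555}{91} \approx -1.7088 \cdot 10^{8}$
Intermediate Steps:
$k{\left(I,q \right)} = -9 - 8 q + 6 I$ ($k{\left(I,q \right)} = \left(6 I - 8 q\right) - 9 = \left(- 8 q + 6 I\right) - 9 = -9 - 8 q + 6 I$)
$Q{\left(F,K \right)} = -9 + 6 K - \frac{4 \left(-11 + K\right)}{F}$ ($Q{\left(F,K \right)} = -9 - 8 \frac{K - 11}{F + F} + 6 K = -9 - 8 \frac{-11 + K}{2 F} + 6 K = -9 - \frac{4 \left(-11 + K\right)}{F} + 6 K = -9 + 6 K - \frac{4 \left(-11 + K\right)}{F}$)
$\left(-38729 + 27374\right) \left(16026 + Q{\left(182,-162 \right)}\right) = \left(-38729 + 27374\right) \left(16026 + \left(-9 + 6 \left(-162\right) + \frac{44}{182} - - \frac{648}{182}\right)\right) = - 11355 \left(16026 - \left(\frac{89249}{91} - \frac{324}{91}\right)\right) = - 11355 \left(16026 + \left(-9 - 972 + \frac{22}{91} + \frac{324}{91}\right)\right) = - 11355 \left(16026 - \frac{88925}{91}\right) = \left(-11355\right) \frac{1369441}{91} = - \frac{15550002555}{91}$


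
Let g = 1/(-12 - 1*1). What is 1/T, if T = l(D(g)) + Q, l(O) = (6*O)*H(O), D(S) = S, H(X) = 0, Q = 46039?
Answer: 1/46039 ≈ 2.1721e-5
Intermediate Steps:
g = -1/13 (g = 1/(-12 - 1) = 1/(-13) = -1/13 ≈ -0.076923)
l(O) = 0 (l(O) = (6*O)*0 = 0)
T = 46039 (T = 0 + 46039 = 46039)
1/T = 1/46039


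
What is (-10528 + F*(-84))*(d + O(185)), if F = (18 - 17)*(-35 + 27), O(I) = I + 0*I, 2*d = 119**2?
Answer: -71608768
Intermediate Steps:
d = 14161/2 (d = (1/2)*119**2 = (1/2)*14161 = 14161/2 ≈ 7080.5)
O(I) = I (O(I) = I + 0 = I)
F = -8 (F = 1*(-8) = -8)
(-10528 + F*(-84))*(d + O(185)) = (-10528 - 8*(-84))*(14161/2 + 185) = (-10528 + 672)*(14531/2) = -9856*14531/2 = -71608768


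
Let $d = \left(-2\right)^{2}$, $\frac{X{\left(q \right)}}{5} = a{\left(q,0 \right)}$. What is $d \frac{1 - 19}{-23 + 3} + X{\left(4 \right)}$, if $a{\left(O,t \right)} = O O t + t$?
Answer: $\frac{18}{5} \approx 3.6$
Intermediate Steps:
$a{\left(O,t \right)} = t + t O^{2}$ ($a{\left(O,t \right)} = O^{2} t + t = t O^{2} + t = t + t O^{2}$)
$X{\left(q \right)} = 0$ ($X{\left(q \right)} = 5 \cdot 0 \left(1 + q^{2}\right) = 5 \cdot 0 = 0$)
$d = 4$
$d \frac{1 - 19}{-23 + 3} + X{\left(4 \right)} = 4 \frac{1 - 19}{-23 + 3} + 0 = 4 \left(- \frac{18}{-20}\right) + 0 = 4 \left(\left(-18\right) \left(- \frac{1}{20}\right)\right) + 0 = 4 \cdot \frac{9}{10} + 0 = \frac{18}{5} + 0 = \frac{18}{5}$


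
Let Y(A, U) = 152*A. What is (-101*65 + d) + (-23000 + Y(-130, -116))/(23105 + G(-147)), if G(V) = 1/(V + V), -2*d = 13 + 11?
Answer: -44689270853/6792869 ≈ -6578.9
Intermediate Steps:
d = -12 (d = -(13 + 11)/2 = -1/2*24 = -12)
G(V) = 1/(2*V)
(-101*65 + d) + (-23000 + Y(-130, -116))/(23105 + G(-147)) = (-101*65 - 12) + (-23000 + 152*(-130))/(23105 + (1/2)/(-147)) = (-6565 - 12) + (-23000 - 19760)/(23105 + (1/2)*(-1/147)) = -6577 - 42760/(23105 - 1/294) = -6577 - 42760/6792869/294 = -6577 - 42760*294/6792869 = -6577 - 12571440/6792869 = -44689270853/6792869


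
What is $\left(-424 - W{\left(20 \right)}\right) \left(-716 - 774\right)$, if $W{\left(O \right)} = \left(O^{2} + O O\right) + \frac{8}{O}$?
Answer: $1824356$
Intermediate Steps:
$W{\left(O \right)} = 2 O^{2} + \frac{8}{O}$ ($W{\left(O \right)} = \left(O^{2} + O^{2}\right) + \frac{8}{O} = 2 O^{2} + \frac{8}{O}$)
$\left(-424 - W{\left(20 \right)}\right) \left(-716 - 774\right) = \left(-424 - \frac{2 \left(4 + 20^{3}\right)}{20}\right) \left(-716 - 774\right) = \left(-424 - 2 \cdot \frac{1}{20} \left(4 + 8000\right)\right) \left(-1490\right) = \left(-424 - 2 \cdot \frac{1}{20} \cdot 8004\right) \left(-1490\right) = \left(-424 - \frac{4002}{5}\right) \left(-1490\right) = \left(- \frac{6122}{5}\right) \left(-1490\right) = 1824356$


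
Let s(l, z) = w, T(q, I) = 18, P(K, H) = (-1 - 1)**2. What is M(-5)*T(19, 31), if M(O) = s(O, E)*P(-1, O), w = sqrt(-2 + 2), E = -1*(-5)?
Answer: 0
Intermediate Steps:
P(K, H) = 4 (P(K, H) = (-2)**2 = 4)
E = 5
w = 0 (w = sqrt(0) = 0)
s(l, z) = 0
M(O) = 0 (M(O) = 0*4 = 0)
M(-5)*T(19, 31) = 0*18 = 0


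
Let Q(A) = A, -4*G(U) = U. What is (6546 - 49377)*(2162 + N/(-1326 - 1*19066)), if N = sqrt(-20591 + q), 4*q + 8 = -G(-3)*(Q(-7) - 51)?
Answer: -92600622 + 42831*I*sqrt(329314)/81568 ≈ -9.2601e+7 + 301.33*I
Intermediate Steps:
G(U) = -U/4
q = 71/8 (q = -2 + (-(-1/4*(-3))*(-7 - 51))/4 = -2 + (-3*(-58)/4)/4 = -2 + (-1*(-87/2))/4 = -2 + (1/4)*(87/2) = -2 + 87/8 = 71/8 ≈ 8.8750)
N = I*sqrt(329314)/4 (N = sqrt(-20591 + 71/8) = sqrt(-164657/8) = I*sqrt(329314)/4 ≈ 143.46*I)
(6546 - 49377)*(2162 + N/(-1326 - 1*19066)) = (6546 - 49377)*(2162 + (I*sqrt(329314)/4)/(-1326 - 1*19066)) = -42831*(2162 + (I*sqrt(329314)/4)/(-1326 - 19066)) = -42831*(2162 + (I*sqrt(329314)/4)/(-20392)) = -42831*(2162 + (I*sqrt(329314)/4)*(-1/20392)) = -42831*(2162 - I*sqrt(329314)/81568) = -92600622 + 42831*I*sqrt(329314)/81568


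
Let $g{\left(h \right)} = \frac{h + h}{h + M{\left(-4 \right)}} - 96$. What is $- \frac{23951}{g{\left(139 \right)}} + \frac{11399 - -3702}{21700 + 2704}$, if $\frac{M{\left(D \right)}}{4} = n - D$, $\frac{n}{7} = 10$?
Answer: $\frac{127442004211}{506163364} \approx 251.78$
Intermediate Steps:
$n = 70$ ($n = 7 \cdot 10 = 70$)
$M{\left(D \right)} = 280 - 4 D$ ($M{\left(D \right)} = 4 \left(70 - D\right) = 280 - 4 D$)
$g{\left(h \right)} = -96 + \frac{2 h}{296 + h}$ ($g{\left(h \right)} = \frac{h + h}{h + \left(280 - -16\right)} - 96 = \frac{2 h}{h + \left(280 + 16\right)} - 96 = \frac{2 h}{h + 296} - 96 = \frac{2 h}{296 + h} - 96 = -96 + \frac{2 h}{296 + h}$)
$- \frac{23951}{g{\left(139 \right)}} + \frac{11399 - -3702}{21700 + 2704} = - \frac{23951}{2 \frac{1}{296 + 139} \left(-14208 - 6533\right)} + \frac{11399 - -3702}{21700 + 2704} = - \frac{23951}{2 \cdot \frac{1}{435} \left(-14208 - 6533\right)} + \frac{11399 + 3702}{24404} = - \frac{23951}{2 \cdot \frac{1}{435} \left(-20741\right)} + 15101 \cdot \frac{1}{24404} = - \frac{23951}{- \frac{41482}{435}} + \frac{15101}{24404} = \left(-23951\right) \left(- \frac{435}{41482}\right) + \frac{15101}{24404} = \frac{10418685}{41482} + \frac{15101}{24404} = \frac{127442004211}{506163364}$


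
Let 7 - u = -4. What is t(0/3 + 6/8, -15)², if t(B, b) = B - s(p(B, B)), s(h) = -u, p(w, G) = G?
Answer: 2209/16 ≈ 138.06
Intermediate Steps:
u = 11 (u = 7 - 1*(-4) = 7 + 4 = 11)
s(h) = -11 (s(h) = -1*11 = -11)
t(B, b) = 11 + B (t(B, b) = B - 1*(-11) = B + 11 = 11 + B)
t(0/3 + 6/8, -15)² = (11 + (0/3 + 6/8))² = (11 + (0*(⅓) + 6*(⅛)))² = (11 + (0 + ¾))² = (11 + ¾)² = (47/4)² = 2209/16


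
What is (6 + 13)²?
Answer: 361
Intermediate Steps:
(6 + 13)² = 19² = 361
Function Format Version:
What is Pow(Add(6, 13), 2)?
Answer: 361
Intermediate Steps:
Pow(Add(6, 13), 2) = Pow(19, 2) = 361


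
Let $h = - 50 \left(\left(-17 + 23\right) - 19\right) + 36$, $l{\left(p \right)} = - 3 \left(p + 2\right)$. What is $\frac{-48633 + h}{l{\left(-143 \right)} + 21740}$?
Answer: $- \frac{47947}{22163} \approx -2.1634$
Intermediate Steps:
$l{\left(p \right)} = -6 - 3 p$ ($l{\left(p \right)} = - 3 \left(2 + p\right) = -6 - 3 p$)
$h = 686$ ($h = - 50 \left(6 - 19\right) + 36 = \left(-50\right) \left(-13\right) + 36 = 650 + 36 = 686$)
$\frac{-48633 + h}{l{\left(-143 \right)} + 21740} = \frac{-48633 + 686}{\left(-6 - -429\right) + 21740} = - \frac{47947}{\left(-6 + 429\right) + 21740} = - \frac{47947}{423 + 21740} = - \frac{47947}{22163}$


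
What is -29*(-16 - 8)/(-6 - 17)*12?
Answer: -8352/23 ≈ -363.13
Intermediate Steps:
-29*(-16 - 8)/(-6 - 17)*12 = -(-696)/(-23)*12 = -(-696)*(-1)/23*12 = -29*24/23*12 = -696/23*12 = -8352/23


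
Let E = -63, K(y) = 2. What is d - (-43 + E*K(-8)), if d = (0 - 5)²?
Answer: 194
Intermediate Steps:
d = 25 (d = (-5)² = 25)
d - (-43 + E*K(-8)) = 25 - (-43 - 63*2) = 25 - (-43 - 126) = 25 - 1*(-169) = 25 + 169 = 194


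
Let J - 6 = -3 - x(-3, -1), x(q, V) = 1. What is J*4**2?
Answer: 32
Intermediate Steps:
J = 2 (J = 6 + (-3 - 1*1) = 6 + (-3 - 1) = 6 - 4 = 2)
J*4**2 = 2*4**2 = 2*16 = 32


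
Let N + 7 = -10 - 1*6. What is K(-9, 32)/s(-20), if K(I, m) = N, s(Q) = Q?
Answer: 23/20 ≈ 1.1500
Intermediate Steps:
N = -23 (N = -7 + (-10 - 1*6) = -7 + (-10 - 6) = -7 - 16 = -23)
K(I, m) = -23
K(-9, 32)/s(-20) = -23/(-20) = -23*(-1/20) = 23/20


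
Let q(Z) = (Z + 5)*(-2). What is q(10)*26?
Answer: -780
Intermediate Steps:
q(Z) = -10 - 2*Z (q(Z) = (5 + Z)*(-2) = -10 - 2*Z)
q(10)*26 = (-10 - 2*10)*26 = (-10 - 20)*26 = -30*26 = -780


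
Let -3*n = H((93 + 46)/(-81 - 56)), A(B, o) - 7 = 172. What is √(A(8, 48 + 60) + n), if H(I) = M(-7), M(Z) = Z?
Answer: 4*√102/3 ≈ 13.466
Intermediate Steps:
H(I) = -7
A(B, o) = 179 (A(B, o) = 7 + 172 = 179)
n = 7/3 (n = -⅓*(-7) = 7/3 ≈ 2.3333)
√(A(8, 48 + 60) + n) = √(179 + 7/3) = √(544/3) = 4*√102/3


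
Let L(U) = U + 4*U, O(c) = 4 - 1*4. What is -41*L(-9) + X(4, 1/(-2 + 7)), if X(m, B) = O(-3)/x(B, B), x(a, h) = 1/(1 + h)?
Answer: 1845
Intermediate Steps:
O(c) = 0 (O(c) = 4 - 4 = 0)
L(U) = 5*U
X(m, B) = 0 (X(m, B) = 0/(1/(1 + B)) = 0*(1 + B) = 0)
-41*L(-9) + X(4, 1/(-2 + 7)) = -205*(-9) + 0 = -41*(-45) + 0 = 1845 + 0 = 1845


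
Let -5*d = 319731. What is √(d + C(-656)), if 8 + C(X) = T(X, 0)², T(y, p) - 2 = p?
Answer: I*√1598755/5 ≈ 252.88*I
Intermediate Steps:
d = -319731/5 (d = -⅕*319731 = -319731/5 ≈ -63946.)
T(y, p) = 2 + p
C(X) = -4 (C(X) = -8 + (2 + 0)² = -8 + 2² = -8 + 4 = -4)
√(d + C(-656)) = √(-319731/5 - 4) = √(-319751/5) = I*√1598755/5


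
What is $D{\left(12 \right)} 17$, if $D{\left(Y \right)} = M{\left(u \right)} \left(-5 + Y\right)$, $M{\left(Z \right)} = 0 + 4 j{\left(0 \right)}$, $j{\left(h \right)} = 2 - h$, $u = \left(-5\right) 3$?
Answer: $952$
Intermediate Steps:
$u = -15$
$M{\left(Z \right)} = 8$ ($M{\left(Z \right)} = 0 + 4 \left(2 - 0\right) = 0 + 4 \left(2 + 0\right) = 0 + 4 \cdot 2 = 0 + 8 = 8$)
$D{\left(Y \right)} = -40 + 8 Y$ ($D{\left(Y \right)} = 8 \left(-5 + Y\right) = -40 + 8 Y$)
$D{\left(12 \right)} 17 = \left(-40 + 8 \cdot 12\right) 17 = \left(-40 + 96\right) 17 = 56 \cdot 17 = 952$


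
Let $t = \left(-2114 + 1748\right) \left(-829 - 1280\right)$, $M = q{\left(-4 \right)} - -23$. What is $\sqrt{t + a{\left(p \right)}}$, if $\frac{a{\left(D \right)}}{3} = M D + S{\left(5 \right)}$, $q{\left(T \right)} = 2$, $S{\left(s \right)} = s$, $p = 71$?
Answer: $\sqrt{777234} \approx 881.61$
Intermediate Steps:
$M = 25$ ($M = 2 - -23 = 2 + 23 = 25$)
$a{\left(D \right)} = 15 + 75 D$ ($a{\left(D \right)} = 3 \left(25 D + 5\right) = 3 \left(5 + 25 D\right) = 15 + 75 D$)
$t = 771894$ ($t = \left(-366\right) \left(-2109\right) = 771894$)
$\sqrt{t + a{\left(p \right)}} = \sqrt{771894 + \left(15 + 75 \cdot 71\right)} = \sqrt{771894 + \left(15 + 5325\right)} = \sqrt{771894 + 5340} = \sqrt{777234}$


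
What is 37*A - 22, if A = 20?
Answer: 718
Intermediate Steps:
37*A - 22 = 37*20 - 22 = 740 - 22 = 718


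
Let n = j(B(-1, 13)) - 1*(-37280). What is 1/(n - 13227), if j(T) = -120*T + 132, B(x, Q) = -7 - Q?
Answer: 1/26585 ≈ 3.7615e-5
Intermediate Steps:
j(T) = 132 - 120*T
n = 39812 (n = (132 - 120*(-7 - 1*13)) - 1*(-37280) = (132 - 120*(-7 - 13)) + 37280 = (132 - 120*(-20)) + 37280 = (132 + 2400) + 37280 = 2532 + 37280 = 39812)
1/(n - 13227) = 1/(39812 - 13227) = 1/26585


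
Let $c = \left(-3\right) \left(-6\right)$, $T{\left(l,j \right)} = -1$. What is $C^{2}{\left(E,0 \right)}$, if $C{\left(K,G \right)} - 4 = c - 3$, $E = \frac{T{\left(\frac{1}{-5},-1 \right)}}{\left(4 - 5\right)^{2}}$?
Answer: $361$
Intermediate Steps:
$E = -1$ ($E = - \frac{1}{\left(4 - 5\right)^{2}} = - \frac{1}{\left(-1\right)^{2}} = - 1^{-1} = \left(-1\right) 1 = -1$)
$c = 18$
$C{\left(K,G \right)} = 19$ ($C{\left(K,G \right)} = 4 + \left(18 - 3\right) = 4 + 15 = 19$)
$C^{2}{\left(E,0 \right)} = 19^{2} = 361$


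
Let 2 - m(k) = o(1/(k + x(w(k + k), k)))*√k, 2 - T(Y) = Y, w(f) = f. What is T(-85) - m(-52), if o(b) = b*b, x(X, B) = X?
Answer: 85 + I*√13/12168 ≈ 85.0 + 0.00029631*I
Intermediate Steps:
T(Y) = 2 - Y
o(b) = b²
m(k) = 2 - 1/(9*k^(3/2)) (m(k) = 2 - (1/(k + (k + k)))²*√k = 2 - (1/(k + 2*k))²*√k = 2 - (1/(3*k))²*√k = 2 - 1/(9*k²)*√k = 2 - 1/(9*k^(3/2)))
T(-85) - m(-52) = (2 - 1*(-85)) - (2 - I*√13/12168) = (2 + 85) - (2 - I*√13/12168) = 87 - (2 - I*√13/12168) = 87 + (-2 + I*√13/12168) = 85 + I*√13/12168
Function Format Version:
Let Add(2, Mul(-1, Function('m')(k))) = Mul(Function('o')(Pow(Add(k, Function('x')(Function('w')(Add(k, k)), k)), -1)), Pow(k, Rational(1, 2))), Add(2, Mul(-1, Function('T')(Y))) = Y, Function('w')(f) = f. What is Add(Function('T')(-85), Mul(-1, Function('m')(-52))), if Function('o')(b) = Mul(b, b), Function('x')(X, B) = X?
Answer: Add(85, Mul(Rational(1, 12168), I, Pow(13, Rational(1, 2)))) ≈ Add(85.000, Mul(0.00029631, I))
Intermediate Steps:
Function('T')(Y) = Add(2, Mul(-1, Y))
Function('o')(b) = Pow(b, 2)
Function('m')(k) = Add(2, Mul(Rational(-1, 9), Pow(k, Rational(-3, 2)))) (Function('m')(k) = Add(2, Mul(-1, Mul(Pow(Pow(Add(k, Add(k, k)), -1), 2), Pow(k, Rational(1, 2))))) = Add(2, Mul(-1, Mul(Pow(Pow(Add(k, Mul(2, k)), -1), 2), Pow(k, Rational(1, 2))))) = Add(2, Mul(-1, Mul(Pow(Pow(Mul(3, k), -1), 2), Pow(k, Rational(1, 2))))) = Add(2, Mul(-1, Mul(Pow(Mul(Rational(1, 3), Pow(k, -1)), 2), Pow(k, Rational(1, 2))))) = Add(2, Mul(-1, Mul(Mul(Rational(1, 9), Pow(k, -2)), Pow(k, Rational(1, 2))))) = Add(2, Mul(-1, Mul(Rational(1, 9), Pow(k, Rational(-3, 2))))) = Add(2, Mul(Rational(-1, 9), Pow(k, Rational(-3, 2)))))
Add(Function('T')(-85), Mul(-1, Function('m')(-52))) = Add(Add(2, Mul(-1, -85)), Mul(-1, Add(2, Mul(Rational(-1, 9), Pow(-52, Rational(-3, 2)))))) = Add(Add(2, 85), Mul(-1, Add(2, Mul(Rational(-1, 9), Mul(Rational(1, 1352), I, Pow(13, Rational(1, 2))))))) = Add(87, Mul(-1, Add(2, Mul(Rational(-1, 12168), I, Pow(13, Rational(1, 2)))))) = Add(87, Add(-2, Mul(Rational(1, 12168), I, Pow(13, Rational(1, 2))))) = Add(85, Mul(Rational(1, 12168), I, Pow(13, Rational(1, 2))))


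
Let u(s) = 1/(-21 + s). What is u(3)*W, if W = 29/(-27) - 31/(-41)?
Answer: 176/9963 ≈ 0.017665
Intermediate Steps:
W = -352/1107 (W = 29*(-1/27) - 31*(-1/41) = -29/27 + 31/41 = -352/1107 ≈ -0.31798)
u(3)*W = -352/1107/(-21 + 3) = -352/1107/(-18) = -1/18*(-352/1107) = 176/9963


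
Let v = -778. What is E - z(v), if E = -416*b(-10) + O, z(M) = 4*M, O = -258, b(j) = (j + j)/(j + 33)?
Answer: 73962/23 ≈ 3215.7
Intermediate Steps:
b(j) = 2*j/(33 + j) (b(j) = (2*j)/(33 + j) = 2*j/(33 + j))
E = 2386/23 (E = -832*(-10)/(33 - 10) - 258 = -832*(-10)/23 - 258 = -416*(-20/23) - 258 = 8320/23 - 258 = 2386/23 ≈ 103.74)
E - z(v) = 2386/23 - 4*(-778) = 2386/23 - 1*(-3112) = 2386/23 + 3112 = 73962/23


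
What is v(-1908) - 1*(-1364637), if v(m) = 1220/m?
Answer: 650931544/477 ≈ 1.3646e+6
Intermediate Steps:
v(-1908) - 1*(-1364637) = 1220/(-1908) - 1*(-1364637) = 1220*(-1/1908) + 1364637 = -305/477 + 1364637 = 650931544/477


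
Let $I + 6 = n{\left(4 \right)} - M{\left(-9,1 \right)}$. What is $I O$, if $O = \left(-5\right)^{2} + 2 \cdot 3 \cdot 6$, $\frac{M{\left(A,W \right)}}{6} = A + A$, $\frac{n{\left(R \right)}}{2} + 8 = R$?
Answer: $5734$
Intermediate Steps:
$n{\left(R \right)} = -16 + 2 R$
$M{\left(A,W \right)} = 12 A$ ($M{\left(A,W \right)} = 6 \left(A + A\right) = 6 \cdot 2 A = 12 A$)
$O = 61$ ($O = 25 + 2 \cdot 18 = 25 + 36 = 61$)
$I = 94$ ($I = -6 + \left(\left(-16 + 2 \cdot 4\right) - 12 \left(-9\right)\right) = -6 + \left(\left(-16 + 8\right) - -108\right) = -6 + \left(-8 + 108\right) = -6 + 100 = 94$)
$I O = 94 \cdot 61 = 5734$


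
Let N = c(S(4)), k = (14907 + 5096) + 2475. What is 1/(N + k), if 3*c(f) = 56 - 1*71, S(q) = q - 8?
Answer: 1/22473 ≈ 4.4498e-5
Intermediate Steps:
S(q) = -8 + q
k = 22478 (k = 20003 + 2475 = 22478)
c(f) = -5 (c(f) = (56 - 1*71)/3 = (56 - 71)/3 = (1/3)*(-15) = -5)
N = -5
1/(N + k) = 1/(-5 + 22478) = 1/22473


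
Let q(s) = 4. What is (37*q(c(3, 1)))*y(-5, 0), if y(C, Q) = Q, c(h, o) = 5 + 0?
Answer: 0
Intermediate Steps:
c(h, o) = 5
(37*q(c(3, 1)))*y(-5, 0) = (37*4)*0 = 148*0 = 0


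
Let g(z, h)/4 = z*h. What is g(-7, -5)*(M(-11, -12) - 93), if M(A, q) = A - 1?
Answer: -14700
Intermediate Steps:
g(z, h) = 4*h*z (g(z, h) = 4*(z*h) = 4*(h*z) = 4*h*z)
M(A, q) = -1 + A
g(-7, -5)*(M(-11, -12) - 93) = (4*(-5)*(-7))*((-1 - 11) - 93) = 140*(-12 - 93) = 140*(-105) = -14700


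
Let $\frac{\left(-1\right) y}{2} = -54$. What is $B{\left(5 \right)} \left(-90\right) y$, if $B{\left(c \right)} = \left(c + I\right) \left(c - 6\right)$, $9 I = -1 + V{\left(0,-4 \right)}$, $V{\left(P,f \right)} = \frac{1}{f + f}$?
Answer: $47385$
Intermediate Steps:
$V{\left(P,f \right)} = \frac{1}{2 f}$
$I = - \frac{1}{8}$ ($I = \frac{-1 + \frac{1}{2 \left(-4\right)}}{9} = \frac{-1 + \frac{1}{2} \left(- \frac{1}{4}\right)}{9} = \frac{-1 - \frac{1}{8}}{9} = \frac{1}{9} \left(- \frac{9}{8}\right) = - \frac{1}{8} \approx -0.125$)
$y = 108$ ($y = \left(-2\right) \left(-54\right) = 108$)
$B{\left(c \right)} = \left(-6 + c\right) \left(- \frac{1}{8} + c\right)$ ($B{\left(c \right)} = \left(c - \frac{1}{8}\right) \left(c - 6\right) = \left(- \frac{1}{8} + c\right) \left(-6 + c\right) = \left(-6 + c\right) \left(- \frac{1}{8} + c\right)$)
$B{\left(5 \right)} \left(-90\right) y = \left(\frac{3}{4} + 5^{2} - \frac{245}{8}\right) \left(-90\right) 108 = \left(\frac{3}{4} + 25 - \frac{245}{8}\right) \left(-90\right) 108 = \left(- \frac{39}{8}\right) \left(-90\right) 108 = \frac{1755}{4} \cdot 108 = 47385$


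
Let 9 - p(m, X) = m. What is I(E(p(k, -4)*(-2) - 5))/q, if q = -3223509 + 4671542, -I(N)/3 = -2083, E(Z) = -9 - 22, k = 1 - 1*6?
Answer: 6249/1448033 ≈ 0.0043155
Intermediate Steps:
k = -5 (k = 1 - 6 = -5)
p(m, X) = 9 - m
E(Z) = -31
I(N) = 6249 (I(N) = -3*(-2083) = 6249)
q = 1448033
I(E(p(k, -4)*(-2) - 5))/q = 6249/1448033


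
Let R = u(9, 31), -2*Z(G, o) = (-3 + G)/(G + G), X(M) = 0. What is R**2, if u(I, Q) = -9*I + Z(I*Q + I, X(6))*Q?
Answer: 1159334401/147456 ≈ 7862.2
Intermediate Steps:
Z(G, o) = -(-3 + G)/(4*G) (Z(G, o) = -(-3 + G)/(2*(G + G)) = -(-3 + G)/(2*(2*G)) = -(-3 + G)*1/(2*G)/2 = -(-3 + G)/(4*G))
u(I, Q) = -9*I + Q*(3 - I - I*Q)/(4*(I + I*Q)) (u(I, Q) = -9*I + ((3 - (I*Q + I))/(4*(I*Q + I)))*Q = -9*I + ((3 - (I + I*Q))/(4*(I + I*Q)))*Q = -9*I + ((3 + (-I - I*Q))/(4*(I + I*Q)))*Q = -9*I + ((3 - I - I*Q)/(4*(I + I*Q)))*Q = -9*I + Q*(3 - I - I*Q)/(4*(I + I*Q)))
R = -34049/384 (R = (1/4)*(-1*31*(-3 + 9*(1 + 31)) + 36*9**2*(-1 - 1*31))/(9*(1 + 31)) = (1/4)*(1/9)*(-1*31*(-3 + 9*32) + 36*81*(-1 - 31))/32 = (1/4)*(1/9)*(1/32)*(-1*31*(-3 + 288) + 36*81*(-32)) = (1/4)*(1/9)*(1/32)*(-1*31*285 - 93312) = (1/4)*(1/9)*(1/32)*(-8835 - 93312) = (1/4)*(1/9)*(1/32)*(-102147) = -34049/384 ≈ -88.669)
R**2 = (-34049/384)**2 = 1159334401/147456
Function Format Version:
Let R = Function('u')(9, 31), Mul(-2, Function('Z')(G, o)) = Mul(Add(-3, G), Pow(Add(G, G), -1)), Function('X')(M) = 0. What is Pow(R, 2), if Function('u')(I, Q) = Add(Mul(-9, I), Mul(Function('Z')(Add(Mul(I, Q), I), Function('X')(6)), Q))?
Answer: Rational(1159334401, 147456) ≈ 7862.2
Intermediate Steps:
Function('Z')(G, o) = Mul(Rational(-1, 4), Pow(G, -1), Add(-3, G)) (Function('Z')(G, o) = Mul(Rational(-1, 2), Mul(Add(-3, G), Pow(Add(G, G), -1))) = Mul(Rational(-1, 2), Mul(Add(-3, G), Pow(Mul(2, G), -1))) = Mul(Rational(-1, 2), Mul(Add(-3, G), Mul(Rational(1, 2), Pow(G, -1)))) = Mul(Rational(-1, 2), Mul(Rational(1, 2), Pow(G, -1), Add(-3, G))) = Mul(Rational(-1, 4), Pow(G, -1), Add(-3, G)))
Function('u')(I, Q) = Add(Mul(-9, I), Mul(Rational(1, 4), Q, Pow(Add(I, Mul(I, Q)), -1), Add(3, Mul(-1, I), Mul(-1, I, Q)))) (Function('u')(I, Q) = Add(Mul(-9, I), Mul(Mul(Rational(1, 4), Pow(Add(Mul(I, Q), I), -1), Add(3, Mul(-1, Add(Mul(I, Q), I)))), Q)) = Add(Mul(-9, I), Mul(Mul(Rational(1, 4), Pow(Add(I, Mul(I, Q)), -1), Add(3, Mul(-1, Add(I, Mul(I, Q))))), Q)) = Add(Mul(-9, I), Mul(Mul(Rational(1, 4), Pow(Add(I, Mul(I, Q)), -1), Add(3, Add(Mul(-1, I), Mul(-1, I, Q)))), Q)) = Add(Mul(-9, I), Mul(Mul(Rational(1, 4), Pow(Add(I, Mul(I, Q)), -1), Add(3, Mul(-1, I), Mul(-1, I, Q))), Q)) = Add(Mul(-9, I), Mul(Rational(1, 4), Q, Pow(Add(I, Mul(I, Q)), -1), Add(3, Mul(-1, I), Mul(-1, I, Q)))))
R = Rational(-34049, 384) (R = Mul(Rational(1, 4), Pow(9, -1), Pow(Add(1, 31), -1), Add(Mul(-1, 31, Add(-3, Mul(9, Add(1, 31)))), Mul(36, Pow(9, 2), Add(-1, Mul(-1, 31))))) = Mul(Rational(1, 4), Rational(1, 9), Pow(32, -1), Add(Mul(-1, 31, Add(-3, Mul(9, 32))), Mul(36, 81, Add(-1, -31)))) = Mul(Rational(1, 4), Rational(1, 9), Rational(1, 32), Add(Mul(-1, 31, Add(-3, 288)), Mul(36, 81, -32))) = Mul(Rational(1, 4), Rational(1, 9), Rational(1, 32), Add(Mul(-1, 31, 285), -93312)) = Mul(Rational(1, 4), Rational(1, 9), Rational(1, 32), Add(-8835, -93312)) = Mul(Rational(1, 4), Rational(1, 9), Rational(1, 32), -102147) = Rational(-34049, 384) ≈ -88.669)
Pow(R, 2) = Pow(Rational(-34049, 384), 2) = Rational(1159334401, 147456)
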